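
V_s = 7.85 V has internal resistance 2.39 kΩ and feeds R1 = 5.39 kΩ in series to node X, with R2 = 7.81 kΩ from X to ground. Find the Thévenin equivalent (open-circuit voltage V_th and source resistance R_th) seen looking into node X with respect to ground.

V_th ≈ 3.93 V, R_th ≈ 3.90 kΩ

R1' = 2.39 + 5.39 = 7.780 kΩ (source resistance + R1).
V_th is the unloaded tap voltage: V_s · R2/(R1'+R2) = 7.85 × 0.5010 = 3.933 V.
Zeroing V_s shorts the top of R1' to ground, so R_th = R1' ‖ R2 = 3.897 kΩ.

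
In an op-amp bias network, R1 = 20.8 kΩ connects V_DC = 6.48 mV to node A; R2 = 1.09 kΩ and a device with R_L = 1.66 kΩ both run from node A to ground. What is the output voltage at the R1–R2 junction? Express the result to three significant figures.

R2 ‖ R_L = (1.09 × 1.66)/(1.09 + 1.66) = 0.6580 kΩ.
Now apply the divider: V_out = 6.48 × 0.03066 = 0.1987 mV.
(Unloaded it would be 0.323 mV; the load pulls it down.)

V_out ≈ 0.199 mV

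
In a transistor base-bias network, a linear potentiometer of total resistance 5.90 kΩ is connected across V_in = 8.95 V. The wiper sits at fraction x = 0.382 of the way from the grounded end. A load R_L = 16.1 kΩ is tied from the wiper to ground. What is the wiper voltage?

Split the track: R_lower = x·R_p = 2.254 kΩ, R_upper = (1−x)·R_p = 3.646 kΩ.
R_L loads the lower segment: effective lower R = 1.977 kΩ.
Loaded-divider output: V_out = 8.95 × 0.3516 = 3.147 V.

V_out ≈ 3.15 V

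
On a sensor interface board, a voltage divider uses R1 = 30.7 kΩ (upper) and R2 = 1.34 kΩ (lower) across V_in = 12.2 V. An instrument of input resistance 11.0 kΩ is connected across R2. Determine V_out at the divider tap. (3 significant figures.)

The load sits in parallel with R2, giving an effective lower resistance R2' = R2·R_L/(R2+R_L) = 1.194 kΩ.
Now apply the divider: V_out = 12.2 × 0.03745 = 0.4569 V.

V_out ≈ 0.457 V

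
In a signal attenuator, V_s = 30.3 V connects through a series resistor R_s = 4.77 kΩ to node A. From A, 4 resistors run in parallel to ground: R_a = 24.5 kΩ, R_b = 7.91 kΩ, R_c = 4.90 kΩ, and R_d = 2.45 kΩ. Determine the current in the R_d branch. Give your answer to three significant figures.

I ≈ 2.62 mA

Equivalent of the parallel group: R_p = 1.283 kΩ.
Node voltage V_A = V_s · R_p/(R_s + R_p) = 30.3 × 0.2119 = 6.422 V.
Branch current I = V_A/R_d = 6.422/2.45 = 2.621 mA.
(Check via current divider: I_total = 5.006 mA; share G_k/ΣG = 0.5236 → same result.)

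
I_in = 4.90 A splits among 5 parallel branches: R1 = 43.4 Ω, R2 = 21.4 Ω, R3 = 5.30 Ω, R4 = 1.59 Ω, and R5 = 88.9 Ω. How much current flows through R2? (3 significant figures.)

I ≈ 0.255 A

Conductances: ΣG = 1/43.4 + 1/21.4 + 1/5.30 + 1/1.59 + 1/88.9 = 0.8986 (1/Ω).
By the current-divider rule, I = I_in · G_k/ΣG = 4.90 × 0.05200 = 0.2548 A.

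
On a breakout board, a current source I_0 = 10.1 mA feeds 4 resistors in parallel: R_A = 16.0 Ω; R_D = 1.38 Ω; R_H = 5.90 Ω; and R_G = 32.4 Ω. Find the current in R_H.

ΣG = 1/16.0 + 1/1.38 + 1/5.90 + 1/32.4 = 0.9875.
R_H takes the fraction G_k/ΣG = 0.1695/0.9875 = 0.1716, so I = 10.1 × 0.1716 = 1.734 mA.

I ≈ 1.73 mA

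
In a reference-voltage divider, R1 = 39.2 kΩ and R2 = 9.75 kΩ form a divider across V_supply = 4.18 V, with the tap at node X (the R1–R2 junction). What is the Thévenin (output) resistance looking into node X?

Zeroing V_supply shorts the top of R1 to ground, so R_th = R1 ‖ R2 = 7.808 kΩ.

R_th ≈ 7.81 kΩ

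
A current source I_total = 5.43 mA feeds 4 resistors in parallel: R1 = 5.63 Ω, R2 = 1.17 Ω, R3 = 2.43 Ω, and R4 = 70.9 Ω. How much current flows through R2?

I ≈ 3.18 mA

Conductances: ΣG = 1/5.63 + 1/1.17 + 1/2.43 + 1/70.9 = 1.458 (1/Ω).
Current divider: I(R2) = I_total · G_k/ΣG = 5.43 × (0.8547/1.458) = 5.43 × 0.5862 = 3.183 mA.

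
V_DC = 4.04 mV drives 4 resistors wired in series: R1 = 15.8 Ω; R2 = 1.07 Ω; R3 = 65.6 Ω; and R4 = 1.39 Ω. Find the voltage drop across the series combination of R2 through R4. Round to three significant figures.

V ≈ 3.28 mV

ΣR = 15.8 + 1.07 + 65.6 + 1.39 = 83.86 Ω.
R_{R2..R4} = 1.07 + 65.6 + 1.39 = 68.06 Ω.
Voltage divider: V = V_DC · (68.06 / 83.86) = 4.04 × 0.8116 = 3.279 mV.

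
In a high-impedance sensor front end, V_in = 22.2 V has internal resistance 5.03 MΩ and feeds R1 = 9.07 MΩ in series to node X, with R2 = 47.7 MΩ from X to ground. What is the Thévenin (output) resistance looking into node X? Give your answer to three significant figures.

R1' = 5.03 + 9.07 = 14.10 MΩ (source resistance + R1).
Looking into X with the source shorted: R_th = R1'·R2/(R1'+R2) = 14.10 × 47.7/61.80 = 10.88 MΩ.

R_th ≈ 10.9 MΩ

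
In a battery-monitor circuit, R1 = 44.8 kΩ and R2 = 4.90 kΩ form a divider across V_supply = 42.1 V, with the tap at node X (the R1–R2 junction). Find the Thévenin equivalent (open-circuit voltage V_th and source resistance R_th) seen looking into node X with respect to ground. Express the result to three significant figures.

V_th ≈ 4.15 V, R_th ≈ 4.42 kΩ

Open-circuit (no load on X): V_th = V_supply · R2/(R1 + R2) = 42.1 × 4.90/(44.80 + 4.90) = 4.151 V.
Zeroing V_supply shorts the top of R1 to ground, so R_th = R1 ‖ R2 = 4.417 kΩ.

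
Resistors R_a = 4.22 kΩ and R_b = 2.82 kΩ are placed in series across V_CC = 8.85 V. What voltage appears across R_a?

V ≈ 5.30 V

Series total: ΣR = 4.22 + 2.82 = 7.040 kΩ.
Voltage divider: V = V_CC · (4.220 / 7.040) = 8.85 × 0.5994 = 5.305 V.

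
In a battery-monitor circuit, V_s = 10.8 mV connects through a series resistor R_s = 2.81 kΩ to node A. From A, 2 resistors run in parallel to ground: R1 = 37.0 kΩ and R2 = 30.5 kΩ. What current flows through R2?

Equivalent of the parallel group: R_p = 16.72 kΩ.
Node voltage V_A = V_s · R_p/(R_s + R_p) = 10.8 × 0.8561 = 9.246 mV.
I(R2) = V_A / R2 = 9.246/30.5 = 0.3031 µA.

I ≈ 0.303 µA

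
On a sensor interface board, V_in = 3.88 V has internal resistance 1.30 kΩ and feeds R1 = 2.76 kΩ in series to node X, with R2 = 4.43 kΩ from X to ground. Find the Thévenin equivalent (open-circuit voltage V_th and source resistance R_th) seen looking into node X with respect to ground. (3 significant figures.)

V_th ≈ 2.02 V, R_th ≈ 2.12 kΩ

R1' = 1.30 + 2.76 = 4.060 kΩ (source resistance + R1).
With X open, the divider is unloaded: V_th = 3.88 × 4.43/8.490 = 2.025 V.
Looking into X with the source shorted: R_th = R1'·R2/(R1'+R2) = 4.060 × 4.43/8.490 = 2.118 kΩ.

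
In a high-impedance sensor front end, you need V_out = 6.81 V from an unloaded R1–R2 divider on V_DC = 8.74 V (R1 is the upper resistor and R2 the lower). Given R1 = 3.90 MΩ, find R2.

R2 ≈ 13.8 MΩ

V_out/V_DC = R2/(R1+R2) = 0.7792.
R2 = R1 · 0.7792/(1 − 0.7792) = 13.76 MΩ.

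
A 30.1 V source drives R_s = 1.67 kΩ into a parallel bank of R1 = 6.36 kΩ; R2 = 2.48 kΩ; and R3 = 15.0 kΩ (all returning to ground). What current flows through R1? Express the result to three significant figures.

Combine the parallel branches: R_p = (1/6.36 + 1/2.48 + 1/15.0)⁻¹ = 1.595 kΩ.
V_A by voltage divider: V_A = 30.1 × 1.595/(1.67 + 1.595) = 14.70 V.
Branch current I = V_A/R1 = 14.70/6.36 = 2.312 mA.

I ≈ 2.31 mA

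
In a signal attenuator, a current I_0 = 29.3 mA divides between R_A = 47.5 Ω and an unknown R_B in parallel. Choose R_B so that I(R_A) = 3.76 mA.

Two-branch current divider: I_A = I_0 · R_B/(R_A + R_B).
3.76/29.3 = R_B/(R_A + R_B) → R_B = R_A · (0.1283)/(1 − 0.1283) = 47.5 × 0.1472 = 6.993 Ω.

R_B ≈ 6.99 Ω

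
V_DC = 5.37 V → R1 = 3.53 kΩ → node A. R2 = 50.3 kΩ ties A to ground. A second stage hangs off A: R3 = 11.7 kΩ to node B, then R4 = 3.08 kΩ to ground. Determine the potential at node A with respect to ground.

V_A ≈ 4.10 V

Node A sees R2 in parallel with the series input of stage 2, R3 + R4 = 14.78 kΩ.
R2 ‖ (R3+R4) = 11.42 kΩ.
V_A = 5.37 × 11.42/(3.53 + 11.42) = 4.102 V.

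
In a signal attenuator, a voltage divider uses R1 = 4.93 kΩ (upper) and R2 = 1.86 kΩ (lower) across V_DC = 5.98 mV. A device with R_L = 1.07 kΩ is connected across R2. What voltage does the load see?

R2 ‖ R_L = (1.86 × 1.07)/(1.86 + 1.07) = 0.6792 kΩ.
Then V_out = V_DC · R2'/(R1 + R2') = 5.98 × 0.6792/5.609 = 0.7241 mV.
(Unloaded it would be 1.64 mV; the load pulls it down.)

V_out ≈ 0.724 mV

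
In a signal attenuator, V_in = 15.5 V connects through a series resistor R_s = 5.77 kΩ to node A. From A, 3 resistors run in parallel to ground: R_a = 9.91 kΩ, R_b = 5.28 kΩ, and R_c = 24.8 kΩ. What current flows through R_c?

Equivalent of the parallel group: R_p = 3.025 kΩ.
Node voltage V_A = V_in · R_p/(R_s + R_p) = 15.5 × 0.3439 = 5.331 V.
Branch current I = V_A/R_c = 5.331/24.8 = 0.2149 mA.

I ≈ 0.215 mA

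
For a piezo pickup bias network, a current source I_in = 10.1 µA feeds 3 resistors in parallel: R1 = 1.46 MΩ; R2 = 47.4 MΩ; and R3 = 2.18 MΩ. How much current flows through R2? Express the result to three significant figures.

Total conductance ΣG = 1/1.46 + 1/47.4 + 1/2.18 = 1.165 (units of 1/MΩ).
By the current-divider rule, I = I_in · G_k/ΣG = 10.1 × 0.01811 = 0.1829 µA.

I ≈ 0.183 µA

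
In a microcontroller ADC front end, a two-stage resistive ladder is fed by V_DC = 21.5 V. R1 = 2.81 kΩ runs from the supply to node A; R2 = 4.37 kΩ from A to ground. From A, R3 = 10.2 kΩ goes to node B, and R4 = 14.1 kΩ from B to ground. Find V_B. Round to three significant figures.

V_B ≈ 7.09 V

Node A sees R2 in parallel with the series input of stage 2, R3 + R4 = 24.30 kΩ.
Effective lower resistance at A: R2 ‖ 24.30 = 3.704 kΩ.
V_A = 21.5 × 3.704/(2.81 + 3.704) = 12.23 V.
V_B = V_A × 0.5802 = 7.094 V.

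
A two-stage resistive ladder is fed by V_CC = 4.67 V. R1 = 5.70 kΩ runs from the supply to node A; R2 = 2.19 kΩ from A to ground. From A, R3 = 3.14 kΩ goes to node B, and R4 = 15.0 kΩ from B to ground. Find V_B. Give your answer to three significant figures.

The second stage (R3 + R4 = 18.14 kΩ) loads node A in parallel with R2.
Effective lower resistance at A: R2 ‖ 18.14 = 1.954 kΩ.
So V_A = 4.67 × 0.2553 = 1.192 V.
Then the unloaded second divider: V_B = V_A × R4/(R3+R4) = 1.192 × 0.8269 = 0.9859 V.

V_B ≈ 0.986 V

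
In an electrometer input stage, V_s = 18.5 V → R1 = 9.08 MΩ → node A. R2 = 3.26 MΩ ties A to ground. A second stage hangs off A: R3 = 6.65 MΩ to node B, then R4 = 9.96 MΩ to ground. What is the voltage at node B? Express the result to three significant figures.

V_B ≈ 2.56 V

Node A sees R2 in parallel with the series input of stage 2, R3 + R4 = 16.61 MΩ.
Effective lower resistance at A: R2 ‖ 16.61 = 2.725 MΩ.
First divider: V_A = V_s · 2.725/(9.08 + 2.725) = 4.271 V.
Stage 2 is unloaded, so V_B = V_A · R4/(R3+R4) = 4.271 × 9.96/16.61 = 2.561 V.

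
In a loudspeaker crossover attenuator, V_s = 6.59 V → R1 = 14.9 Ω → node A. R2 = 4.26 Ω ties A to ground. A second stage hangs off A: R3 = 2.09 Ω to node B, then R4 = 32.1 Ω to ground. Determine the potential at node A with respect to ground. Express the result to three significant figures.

Node A sees R2 in parallel with the series input of stage 2, R3 + R4 = 34.19 Ω.
R2 ‖ (R3+R4) = 3.788 Ω.
First divider: V_A = V_s · 3.788/(14.9 + 3.788) = 1.336 V.

V_A ≈ 1.34 V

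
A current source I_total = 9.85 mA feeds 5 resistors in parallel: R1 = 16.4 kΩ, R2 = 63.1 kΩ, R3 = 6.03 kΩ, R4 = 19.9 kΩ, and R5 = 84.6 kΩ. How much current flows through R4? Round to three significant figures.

I ≈ 1.62 mA

Total conductance ΣG = 1/16.4 + 1/63.1 + 1/6.03 + 1/19.9 + 1/84.6 = 0.3047 (units of 1/kΩ).
R4 takes the fraction G_k/ΣG = 0.05025/0.3047 = 0.1649, so I = 9.85 × 0.1649 = 1.624 mA.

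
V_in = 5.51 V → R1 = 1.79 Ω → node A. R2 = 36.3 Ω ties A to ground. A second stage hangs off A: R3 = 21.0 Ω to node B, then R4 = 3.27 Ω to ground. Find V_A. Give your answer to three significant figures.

Looking into the second stage from A: R3 + R4 = 24.27 Ω appears in parallel with R2.
R2 ‖ (R3+R4) = 14.55 Ω.
So V_A = 5.51 × 0.8904 = 4.906 V.

V_A ≈ 4.91 V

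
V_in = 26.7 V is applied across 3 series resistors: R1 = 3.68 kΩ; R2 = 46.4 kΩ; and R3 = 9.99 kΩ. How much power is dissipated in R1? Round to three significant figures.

P ≈ 0.727 mW

Series current I = V_in/ΣR = 26.7/60.07 = 0.4445 mA.
P = I²R = 0.1976 × 3.68 = 0.7270 mW.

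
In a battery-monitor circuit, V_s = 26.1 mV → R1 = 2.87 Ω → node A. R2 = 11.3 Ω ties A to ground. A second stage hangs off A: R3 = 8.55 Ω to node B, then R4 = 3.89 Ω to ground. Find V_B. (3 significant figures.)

The second stage (R3 + R4 = 12.44 Ω) loads node A in parallel with R2.
Effective lower resistance at A: R2 ‖ 12.44 = 5.921 Ω.
First divider: V_A = V_s · 5.921/(2.87 + 5.921) = 17.58 mV.
V_B = V_A × 0.3127 = 5.497 mV.

V_B ≈ 5.50 mV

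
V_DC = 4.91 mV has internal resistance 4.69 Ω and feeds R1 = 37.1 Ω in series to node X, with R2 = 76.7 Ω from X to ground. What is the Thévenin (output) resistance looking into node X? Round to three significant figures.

R_th ≈ 27.1 Ω

R1' = 4.69 + 37.1 = 41.79 Ω (source resistance + R1).
Zeroing V_DC shorts the top of R1' to ground, so R_th = R1' ‖ R2 = 27.05 Ω.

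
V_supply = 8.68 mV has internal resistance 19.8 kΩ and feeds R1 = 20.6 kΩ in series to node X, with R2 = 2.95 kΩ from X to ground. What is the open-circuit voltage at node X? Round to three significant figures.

V_th ≈ 0.591 mV

R1' = 19.8 + 20.6 = 40.40 kΩ (source resistance + R1).
V_th is the unloaded tap voltage: V_supply · R2/(R1'+R2) = 8.68 × 0.06805 = 0.5907 mV.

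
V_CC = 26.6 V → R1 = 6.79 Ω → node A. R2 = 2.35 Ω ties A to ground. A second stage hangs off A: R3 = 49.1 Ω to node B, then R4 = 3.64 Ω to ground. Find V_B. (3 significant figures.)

V_B ≈ 0.457 V

Node A sees R2 in parallel with the series input of stage 2, R3 + R4 = 52.74 Ω.
R2 ‖ (R3+R4) = 2.250 Ω.
First divider: V_A = V_CC · 2.250/(6.79 + 2.250) = 6.620 V.
V_B = V_A × 0.06902 = 0.4569 V.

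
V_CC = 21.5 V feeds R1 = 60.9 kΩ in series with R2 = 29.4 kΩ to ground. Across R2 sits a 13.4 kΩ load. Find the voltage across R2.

V_out ≈ 2.82 V

First combine the lower leg with the load: R2 ‖ R_L = 9.205 kΩ.
Now apply the divider: V_out = 21.5 × 0.1313 = 2.823 V.
(Unloaded it would be 7.00 V; the load pulls it down.)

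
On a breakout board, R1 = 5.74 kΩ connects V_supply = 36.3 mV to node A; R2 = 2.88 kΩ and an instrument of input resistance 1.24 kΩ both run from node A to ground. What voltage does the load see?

The load sits in parallel with R2, giving an effective lower resistance R2' = R2·R_L/(R2+R_L) = 0.8668 kΩ.
Then V_out = V_supply · R2'/(R1 + R2') = 36.3 × 0.8668/6.607 = 4.762 mV.

V_out ≈ 4.76 mV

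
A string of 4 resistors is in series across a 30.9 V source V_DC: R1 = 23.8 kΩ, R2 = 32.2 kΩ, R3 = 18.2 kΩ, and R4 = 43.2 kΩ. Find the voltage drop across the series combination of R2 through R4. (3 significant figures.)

ΣR = 23.8 + 32.2 + 18.2 + 43.2 = 117.4 kΩ.
R_{R2..R4} = 32.2 + 18.2 + 43.2 = 93.60 kΩ.
Voltage divider: V = V_DC · (93.60 / 117.4) = 30.9 × 0.7973 = 24.64 V.

V ≈ 24.6 V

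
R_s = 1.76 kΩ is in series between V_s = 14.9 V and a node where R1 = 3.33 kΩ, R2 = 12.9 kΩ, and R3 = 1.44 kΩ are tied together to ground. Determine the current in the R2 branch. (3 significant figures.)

I ≈ 0.400 mA

Combine the parallel branches: R_p = (1/3.33 + 1/12.9 + 1/1.44)⁻¹ = 0.9326 kΩ.
V_A = 14.9 × 0.9326/2.693 = 5.161 V.
Branch current I = V_A/R2 = 5.161/12.9 = 0.4001 mA.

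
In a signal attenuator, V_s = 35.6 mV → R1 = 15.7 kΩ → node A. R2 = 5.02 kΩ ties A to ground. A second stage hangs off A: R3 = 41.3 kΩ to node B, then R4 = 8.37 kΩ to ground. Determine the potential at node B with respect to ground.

The second stage (R3 + R4 = 49.67 kΩ) loads node A in parallel with R2.
R2 ‖ (R3+R4) = 4.559 kΩ.
So V_A = 35.6 × 0.2250 = 8.012 mV.
V_B = V_A × 0.1685 = 1.350 mV.

V_B ≈ 1.35 mV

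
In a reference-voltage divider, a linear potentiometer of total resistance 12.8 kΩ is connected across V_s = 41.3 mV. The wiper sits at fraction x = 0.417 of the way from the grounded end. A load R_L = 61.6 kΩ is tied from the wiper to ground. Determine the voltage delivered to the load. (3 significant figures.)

V_out ≈ 16.4 mV

The pot divides into 7.462 kΩ above the wiper and 5.338 kΩ below.
Lower segment in parallel with the load: 5.338 ‖ 61.6 = 4.912 kΩ.
Loaded-divider output: V_out = 41.3 × 0.3969 = 16.39 mV.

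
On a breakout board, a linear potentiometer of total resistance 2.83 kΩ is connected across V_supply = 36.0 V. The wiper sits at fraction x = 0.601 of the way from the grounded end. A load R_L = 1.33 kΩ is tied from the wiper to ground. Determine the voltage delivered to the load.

Split the track: R_lower = x·R_p = 1.701 kΩ, R_upper = (1−x)·R_p = 1.129 kΩ.
(x·R_p) ‖ R_L = 0.7464 kΩ.
Loaded-divider output: V_out = 36.0 × 0.3979 = 14.33 V.
(Unloaded: V_out = x·V_supply = 21.6 V.)

V_out ≈ 14.3 V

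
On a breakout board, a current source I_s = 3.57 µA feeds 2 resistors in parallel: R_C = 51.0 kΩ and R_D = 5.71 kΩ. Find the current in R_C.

With just two branches, the current splits inversely with resistance.
So I = 3.57 × 5.71/56.71 = 0.3595 µA.

I ≈ 0.359 µA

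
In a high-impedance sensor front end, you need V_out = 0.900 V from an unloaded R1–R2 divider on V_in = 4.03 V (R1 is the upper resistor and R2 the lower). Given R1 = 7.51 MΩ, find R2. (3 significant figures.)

Required fraction k = V_out/V_in = 0.2233.
Rearranging, R2 = R1·k/(1−k) = 7.51 × 0.2875 = 2.159 MΩ.

R2 ≈ 2.16 MΩ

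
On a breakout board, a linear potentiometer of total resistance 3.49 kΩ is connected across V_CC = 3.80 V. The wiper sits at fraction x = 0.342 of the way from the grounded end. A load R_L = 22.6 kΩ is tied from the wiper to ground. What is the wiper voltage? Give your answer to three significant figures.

V_out ≈ 1.26 V

Split the track: R_lower = x·R_p = 1.194 kΩ, R_upper = (1−x)·R_p = 2.296 kΩ.
(x·R_p) ‖ R_L = 1.134 kΩ.
V_out = 3.80 × 1.134/(2.296 + 1.134) = 1.256 V.
(Unloaded: V_out = x·V_CC = 1.30 V.)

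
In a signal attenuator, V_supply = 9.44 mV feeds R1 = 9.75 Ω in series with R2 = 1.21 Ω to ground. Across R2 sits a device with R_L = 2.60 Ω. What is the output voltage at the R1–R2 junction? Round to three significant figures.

First combine the lower leg with the load: R2 ‖ R_L = 0.8257 Ω.
Voltage divider with the loaded lower leg: V_out = 9.44 × 0.8257/(9.75 + 0.8257) = 9.44 × 0.07808 = 0.7370 mV.

V_out ≈ 0.737 mV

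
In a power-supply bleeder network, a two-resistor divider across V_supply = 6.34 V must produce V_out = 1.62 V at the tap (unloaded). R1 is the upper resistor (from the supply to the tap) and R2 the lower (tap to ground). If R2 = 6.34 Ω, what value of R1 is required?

R1 ≈ 18.5 Ω

V_out/V_supply = R2/(R1+R2) = 0.2555.
So R1 = R2 · (V_supply/V_out − 1) = 6.34 × (6.34/1.62 − 1) = 6.34 × 2.914 = 18.47 Ω.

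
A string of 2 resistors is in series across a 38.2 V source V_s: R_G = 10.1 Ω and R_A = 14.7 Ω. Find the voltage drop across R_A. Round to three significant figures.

Series total: ΣR = 10.1 + 14.7 = 24.80 Ω.
V = V_s · R/ΣR = 38.2 × 0.5927 = 22.64 V.

V ≈ 22.6 V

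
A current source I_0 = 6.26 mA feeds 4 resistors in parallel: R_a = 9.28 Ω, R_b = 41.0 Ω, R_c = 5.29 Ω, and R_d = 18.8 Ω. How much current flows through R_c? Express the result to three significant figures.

ΣG = 1/9.28 + 1/41.0 + 1/5.29 + 1/18.8 = 0.3744.
R_c takes the fraction G_k/ΣG = 0.1890/0.3744 = 0.5049, so I = 6.26 × 0.5049 = 3.161 mA.

I ≈ 3.16 mA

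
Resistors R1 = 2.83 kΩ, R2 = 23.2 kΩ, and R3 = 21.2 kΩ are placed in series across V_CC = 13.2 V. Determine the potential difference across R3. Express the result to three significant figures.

V ≈ 5.93 V

Series total: ΣR = 2.83 + 23.2 + 21.2 = 47.23 kΩ.
V = V_CC · R/ΣR = 13.2 × 0.4489 = 5.925 V.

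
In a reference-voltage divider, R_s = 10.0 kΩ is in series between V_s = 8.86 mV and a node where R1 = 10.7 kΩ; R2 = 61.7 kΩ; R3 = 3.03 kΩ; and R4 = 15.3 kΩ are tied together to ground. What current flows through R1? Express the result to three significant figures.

Combine the parallel branches: R_p = (1/10.7 + 1/61.7 + 1/3.03 + 1/15.3)⁻¹ = 1.980 kΩ.
Node voltage V_A = V_s · R_p/(R_s + R_p) = 8.86 × 0.1653 = 1.464 mV.
I(R1) = V_A / R1 = 1.464/10.7 = 0.1369 µA.

I ≈ 0.137 µA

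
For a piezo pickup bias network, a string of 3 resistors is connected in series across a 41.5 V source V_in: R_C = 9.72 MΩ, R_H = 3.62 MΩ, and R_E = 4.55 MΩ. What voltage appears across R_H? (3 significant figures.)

V ≈ 8.40 V

Series total: ΣR = 9.72 + 3.62 + 4.55 = 17.89 MΩ.
V = V_in · R/ΣR = 41.5 × 0.2023 = 8.397 V.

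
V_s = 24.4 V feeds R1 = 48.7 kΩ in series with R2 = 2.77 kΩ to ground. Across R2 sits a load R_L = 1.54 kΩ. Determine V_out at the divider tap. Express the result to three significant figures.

First combine the lower leg with the load: R2 ‖ R_L = 0.9897 kΩ.
Then V_out = V_s · R2'/(R1 + R2') = 24.4 × 0.9897/49.69 = 0.4860 V.
(Unloaded it would be 1.31 V; the load pulls it down.)

V_out ≈ 0.486 V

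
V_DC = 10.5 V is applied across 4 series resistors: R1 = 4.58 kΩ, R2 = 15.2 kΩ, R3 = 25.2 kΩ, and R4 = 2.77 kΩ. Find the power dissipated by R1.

P ≈ 0.221 mW

The common current is I = 10.5/47.75 = 0.2199 mA.
P = I²R = 0.04835 × 4.58 = 0.2215 mW.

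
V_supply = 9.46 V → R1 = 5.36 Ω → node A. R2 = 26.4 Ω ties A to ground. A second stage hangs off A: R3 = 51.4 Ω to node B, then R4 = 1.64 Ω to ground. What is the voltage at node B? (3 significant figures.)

Looking into the second stage from A: R3 + R4 = 53.04 Ω appears in parallel with R2.
Effective lower resistance at A: R2 ‖ 53.04 = 17.63 Ω.
V_A = 9.46 × 17.63/(5.36 + 17.63) = 7.254 V.
Stage 2 is unloaded, so V_B = V_A · R4/(R3+R4) = 7.254 × 1.64/53.04 = 0.2243 V.

V_B ≈ 0.224 V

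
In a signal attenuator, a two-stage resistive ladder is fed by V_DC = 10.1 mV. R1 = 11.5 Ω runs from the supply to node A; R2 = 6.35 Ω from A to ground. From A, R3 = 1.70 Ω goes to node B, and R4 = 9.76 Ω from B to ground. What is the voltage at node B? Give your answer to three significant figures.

V_B ≈ 2.26 mV

The second stage (R3 + R4 = 11.46 Ω) loads node A in parallel with R2.
Effective lower resistance at A: R2 ‖ 11.46 = 4.086 Ω.
So V_A = 10.1 × 0.2622 = 2.648 mV.
V_B = V_A × 0.8517 = 2.255 mV.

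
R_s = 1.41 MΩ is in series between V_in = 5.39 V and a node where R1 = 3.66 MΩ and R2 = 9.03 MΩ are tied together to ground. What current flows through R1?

Equivalent of the parallel group: R_p = 2.604 MΩ.
Node voltage V_A = V_in · R_p/(R_s + R_p) = 5.39 × 0.6488 = 3.497 V.
I(R1) = V_A / R1 = 3.497/3.66 = 0.9554 µA.

I ≈ 0.955 µA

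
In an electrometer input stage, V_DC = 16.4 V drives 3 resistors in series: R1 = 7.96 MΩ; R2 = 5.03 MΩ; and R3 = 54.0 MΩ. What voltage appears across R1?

Total series resistance ΣR = 7.96 + 5.03 + 54.0 = 66.99 MΩ.
Voltage divider: V = V_DC · (7.960 / 66.99) = 16.4 × 0.1188 = 1.949 V.

V ≈ 1.95 V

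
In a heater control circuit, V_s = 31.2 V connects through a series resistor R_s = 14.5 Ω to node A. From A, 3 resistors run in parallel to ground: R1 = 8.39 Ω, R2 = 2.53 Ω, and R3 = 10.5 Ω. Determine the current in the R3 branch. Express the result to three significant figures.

Equivalent of the parallel group: R_p = 1.640 Ω.
Node voltage V_A = V_s · R_p/(R_s + R_p) = 31.2 × 0.1016 = 3.171 V.
Branch current I = V_A/R3 = 3.171/10.5 = 0.3020 A.

I ≈ 0.302 A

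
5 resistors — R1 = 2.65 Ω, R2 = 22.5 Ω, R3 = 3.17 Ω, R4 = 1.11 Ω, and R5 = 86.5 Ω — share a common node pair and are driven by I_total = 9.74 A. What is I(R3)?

Conductances: ΣG = 1/2.65 + 1/22.5 + 1/3.17 + 1/1.11 + 1/86.5 = 1.650 (1/Ω).
R3 takes the fraction G_k/ΣG = 0.3155/1.650 = 0.1912, so I = 9.74 × 0.1912 = 1.862 A.

I ≈ 1.86 A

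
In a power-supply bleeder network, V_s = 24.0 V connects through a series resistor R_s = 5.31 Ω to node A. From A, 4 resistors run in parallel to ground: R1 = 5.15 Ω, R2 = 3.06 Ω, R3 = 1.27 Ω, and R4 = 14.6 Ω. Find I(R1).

Parallel bank: R_p = 1/(1/5.15 + 1/3.06 + 1/1.27 + 1/14.6) = 0.7263 Ω.
Node voltage V_A = V_s · R_p/(R_s + R_p) = 24.0 × 0.1203 = 2.888 V.
I(R1) = V_A / R1 = 2.888/5.15 = 0.5607 A.

I ≈ 0.561 A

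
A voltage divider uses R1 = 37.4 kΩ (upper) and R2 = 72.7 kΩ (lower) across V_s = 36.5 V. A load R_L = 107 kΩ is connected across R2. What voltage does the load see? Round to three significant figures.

The load sits in parallel with R2, giving an effective lower resistance R2' = R2·R_L/(R2+R_L) = 43.29 kΩ.
Then V_out = V_s · R2'/(R1 + R2') = 36.5 × 43.29/80.69 = 19.58 V.

V_out ≈ 19.6 V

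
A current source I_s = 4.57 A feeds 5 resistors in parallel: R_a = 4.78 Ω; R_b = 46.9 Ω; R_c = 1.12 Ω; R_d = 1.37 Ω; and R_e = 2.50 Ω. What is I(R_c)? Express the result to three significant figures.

I ≈ 1.81 A

Conductances: ΣG = 1/4.78 + 1/46.9 + 1/1.12 + 1/1.37 + 1/2.50 = 2.253 (1/Ω).
R_c takes the fraction G_k/ΣG = 0.8929/2.253 = 0.3962, so I = 4.57 × 0.3962 = 1.811 A.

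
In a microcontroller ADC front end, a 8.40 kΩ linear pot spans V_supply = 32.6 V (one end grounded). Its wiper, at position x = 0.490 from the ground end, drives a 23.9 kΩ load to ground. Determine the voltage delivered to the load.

V_out ≈ 14.7 V

The pot divides into 4.284 kΩ above the wiper and 4.116 kΩ below.
(x·R_p) ‖ R_L = 3.511 kΩ.
V_out = 32.6 × 3.511/(4.284 + 3.511) = 14.68 V.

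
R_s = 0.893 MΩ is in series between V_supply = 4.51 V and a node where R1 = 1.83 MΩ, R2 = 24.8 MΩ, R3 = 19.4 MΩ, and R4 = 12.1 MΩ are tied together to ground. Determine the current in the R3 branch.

Equivalent of the parallel group: R_p = 1.387 MΩ.
V_A by voltage divider: V_A = 4.51 × 1.387/(0.893 + 1.387) = 2.744 V.
I(R3) = V_A / R3 = 2.744/19.4 = 0.1414 µA.

I ≈ 0.141 µA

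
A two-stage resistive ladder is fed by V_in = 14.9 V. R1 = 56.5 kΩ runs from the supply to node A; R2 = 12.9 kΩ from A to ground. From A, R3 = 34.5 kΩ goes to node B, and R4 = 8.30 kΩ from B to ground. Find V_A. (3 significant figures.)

Node A sees R2 in parallel with the series input of stage 2, R3 + R4 = 42.80 kΩ.
R2 ‖ (R3+R4) = 9.912 kΩ.
V_A = 14.9 × 9.912/(56.5 + 9.912) = 2.224 V.

V_A ≈ 2.22 V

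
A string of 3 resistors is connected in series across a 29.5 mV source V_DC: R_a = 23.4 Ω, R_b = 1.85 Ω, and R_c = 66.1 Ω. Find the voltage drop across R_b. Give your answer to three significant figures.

ΣR = 23.4 + 1.85 + 66.1 = 91.35 Ω.
By the voltage-divider rule, V = 29.5 × 1.850/91.35 = 0.5974 mV.

V ≈ 0.597 mV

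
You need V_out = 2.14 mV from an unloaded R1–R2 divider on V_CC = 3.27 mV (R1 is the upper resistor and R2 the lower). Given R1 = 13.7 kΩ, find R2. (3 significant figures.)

R2 ≈ 25.9 kΩ

V_out/V_CC = R2/(R1+R2) = 0.6544.
Rearranging, R2 = R1·k/(1−k) = 13.7 × 1.894 = 25.95 kΩ.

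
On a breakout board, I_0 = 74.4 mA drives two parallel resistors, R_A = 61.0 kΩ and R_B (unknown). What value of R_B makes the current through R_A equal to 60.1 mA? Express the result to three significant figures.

R_B ≈ 256 kΩ

The fraction through R_A equals R_B/(R_A+R_B).
60.1/74.4 = R_B/(R_A + R_B) → R_B = R_A · (0.8078)/(1 − 0.8078) = 61.0 × 4.203 = 256.4 kΩ.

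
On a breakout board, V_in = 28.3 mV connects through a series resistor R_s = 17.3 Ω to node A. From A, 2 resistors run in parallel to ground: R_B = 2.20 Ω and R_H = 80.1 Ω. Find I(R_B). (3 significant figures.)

Equivalent of the parallel group: R_p = 2.141 Ω.
V_A by voltage divider: V_A = 28.3 × 2.141/(17.3 + 2.141) = 3.117 mV.
I(R_B) = V_A / R_B = 3.117/2.20 = 1.417 mA.

I ≈ 1.42 mA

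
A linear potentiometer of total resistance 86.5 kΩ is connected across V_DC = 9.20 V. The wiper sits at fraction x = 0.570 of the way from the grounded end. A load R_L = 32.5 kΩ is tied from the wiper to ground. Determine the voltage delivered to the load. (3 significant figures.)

The pot divides into 37.20 kΩ above the wiper and 49.30 kΩ below.
R_L loads the lower segment: effective lower R = 19.59 kΩ.
V_out = 9.20 × 19.59/(37.20 + 19.59) = 3.174 V.

V_out ≈ 3.17 V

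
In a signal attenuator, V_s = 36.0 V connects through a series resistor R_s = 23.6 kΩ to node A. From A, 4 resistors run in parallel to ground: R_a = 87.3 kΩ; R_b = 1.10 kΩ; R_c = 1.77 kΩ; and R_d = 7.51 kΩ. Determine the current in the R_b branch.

Equivalent of the parallel group: R_p = 0.6178 kΩ.
V_A by voltage divider: V_A = 36.0 × 0.6178/(23.6 + 0.6178) = 0.9184 V.
Branch current I = V_A/R_b = 0.9184/1.10 = 0.8349 mA.

I ≈ 0.835 mA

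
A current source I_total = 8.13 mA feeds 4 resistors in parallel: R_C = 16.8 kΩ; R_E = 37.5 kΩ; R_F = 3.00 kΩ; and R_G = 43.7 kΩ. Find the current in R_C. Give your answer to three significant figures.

Total conductance ΣG = 1/16.8 + 1/37.5 + 1/3.00 + 1/43.7 = 0.4424 (units of 1/kΩ).
By the current-divider rule, I = I_total · G_k/ΣG = 8.13 × 0.1345 = 1.094 mA.

I ≈ 1.09 mA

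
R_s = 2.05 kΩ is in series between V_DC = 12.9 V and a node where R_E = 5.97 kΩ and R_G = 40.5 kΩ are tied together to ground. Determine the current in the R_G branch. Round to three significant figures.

Parallel bank: R_p = 1/(1/5.97 + 1/40.5) = 5.203 kΩ.
Node voltage V_A = V_DC · R_p/(R_s + R_p) = 12.9 × 0.7174 = 9.254 V.
I(R_G) = V_A / R_G = 9.254/40.5 = 0.2285 mA.
(Equivalently: I_total = 1.779 mA, then current-divider fraction G_k/ΣG = 0.1285.)

I ≈ 0.228 mA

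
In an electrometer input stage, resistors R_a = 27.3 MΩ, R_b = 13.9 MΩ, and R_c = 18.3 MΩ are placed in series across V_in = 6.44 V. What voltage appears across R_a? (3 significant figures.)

Total series resistance ΣR = 27.3 + 13.9 + 18.3 = 59.50 MΩ.
V = V_in · R/ΣR = 6.44 × 0.4588 = 2.955 V.

V ≈ 2.95 V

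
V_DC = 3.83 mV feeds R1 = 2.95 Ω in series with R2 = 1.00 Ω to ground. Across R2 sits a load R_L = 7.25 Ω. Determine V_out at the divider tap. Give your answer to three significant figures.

R2 ‖ R_L = (1.00 × 7.25)/(1.00 + 7.25) = 0.8788 Ω.
Now apply the divider: V_out = 3.83 × 0.2295 = 0.8791 mV.
(Unloaded it would be 0.970 mV; the load pulls it down.)

V_out ≈ 0.879 mV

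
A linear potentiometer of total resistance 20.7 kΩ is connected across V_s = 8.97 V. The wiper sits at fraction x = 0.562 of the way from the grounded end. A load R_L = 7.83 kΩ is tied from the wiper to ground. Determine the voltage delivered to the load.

V_out ≈ 3.05 V

Lower segment x·R_p = 11.63 kΩ; upper segment (1−x)·R_p = 9.067 kΩ.
(x·R_p) ‖ R_L = 4.680 kΩ.
Loaded-divider output: V_out = 8.97 × 0.3404 = 3.054 V.
(Unloaded: V_out = x·V_s = 5.04 V.)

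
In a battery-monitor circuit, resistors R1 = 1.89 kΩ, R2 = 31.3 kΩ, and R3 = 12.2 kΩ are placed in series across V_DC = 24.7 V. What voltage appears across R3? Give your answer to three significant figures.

V ≈ 6.64 V

Series total: ΣR = 1.89 + 31.3 + 12.2 = 45.39 kΩ.
Voltage divider: V = V_DC · (12.20 / 45.39) = 24.7 × 0.2688 = 6.639 V.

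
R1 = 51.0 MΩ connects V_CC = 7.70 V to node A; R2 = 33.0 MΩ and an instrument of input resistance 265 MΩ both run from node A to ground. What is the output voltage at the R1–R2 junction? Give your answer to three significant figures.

The load sits in parallel with R2, giving an effective lower resistance R2' = R2·R_L/(R2+R_L) = 29.35 MΩ.
Then V_out = V_CC · R2'/(R1 + R2') = 7.70 × 29.35/80.35 = 2.812 V.
(Unloaded it would be 3.02 V; the load pulls it down.)

V_out ≈ 2.81 V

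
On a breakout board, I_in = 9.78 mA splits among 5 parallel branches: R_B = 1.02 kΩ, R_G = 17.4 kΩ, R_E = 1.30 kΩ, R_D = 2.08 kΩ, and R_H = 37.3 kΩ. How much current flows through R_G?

Conductances: ΣG = 1/1.02 + 1/17.4 + 1/1.30 + 1/2.08 + 1/37.3 = 2.315 (1/kΩ).
By the current-divider rule, I = I_in · G_k/ΣG = 9.78 × 0.02483 = 0.2428 mA.

I ≈ 0.243 mA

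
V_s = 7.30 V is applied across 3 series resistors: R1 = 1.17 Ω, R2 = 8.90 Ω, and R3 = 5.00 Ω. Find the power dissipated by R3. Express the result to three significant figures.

P ≈ 1.17 W

The common current is I = 7.30/15.07 = 0.4844 A.
V(R3) = I·R = 2.422 V; P = V·I = 2.422 × 0.4844 = 1.173 W.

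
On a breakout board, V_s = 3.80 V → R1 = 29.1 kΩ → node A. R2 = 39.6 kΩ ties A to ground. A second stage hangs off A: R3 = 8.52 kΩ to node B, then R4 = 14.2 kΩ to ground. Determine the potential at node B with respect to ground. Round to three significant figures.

V_B ≈ 0.788 V

Looking into the second stage from A: R3 + R4 = 22.72 kΩ appears in parallel with R2.
Effective lower resistance at A: R2 ‖ 22.72 = 14.44 kΩ.
V_A = 3.80 × 14.44/(29.1 + 14.44) = 1.260 V.
Stage 2 is unloaded, so V_B = V_A · R4/(R3+R4) = 1.260 × 14.2/22.72 = 0.7876 V.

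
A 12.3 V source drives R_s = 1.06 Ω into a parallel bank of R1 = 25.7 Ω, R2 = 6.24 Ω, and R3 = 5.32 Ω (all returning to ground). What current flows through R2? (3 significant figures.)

Combine the parallel branches: R_p = (1/25.7 + 1/6.24 + 1/5.32)⁻¹ = 2.583 Ω.
V_A = 12.3 × 2.583/3.643 = 8.721 V.
Branch current I = V_A/R2 = 8.721/6.24 = 1.398 A.

I ≈ 1.40 A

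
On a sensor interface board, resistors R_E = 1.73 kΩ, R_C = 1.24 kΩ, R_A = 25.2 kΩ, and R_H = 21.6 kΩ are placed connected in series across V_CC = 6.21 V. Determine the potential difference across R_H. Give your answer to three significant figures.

ΣR = 1.73 + 1.24 + 25.2 + 21.6 = 49.77 kΩ.
By the voltage-divider rule, V = 6.21 × 21.60/49.77 = 2.695 V.

V ≈ 2.70 V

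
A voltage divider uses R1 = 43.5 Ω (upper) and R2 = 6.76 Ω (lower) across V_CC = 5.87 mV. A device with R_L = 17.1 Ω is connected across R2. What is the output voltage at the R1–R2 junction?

First combine the lower leg with the load: R2 ‖ R_L = 4.845 Ω.
Then V_out = V_CC · R2'/(R1 + R2') = 5.87 × 4.845/48.34 = 0.5882 mV.
(Unloaded it would be 0.790 mV; the load pulls it down.)

V_out ≈ 0.588 mV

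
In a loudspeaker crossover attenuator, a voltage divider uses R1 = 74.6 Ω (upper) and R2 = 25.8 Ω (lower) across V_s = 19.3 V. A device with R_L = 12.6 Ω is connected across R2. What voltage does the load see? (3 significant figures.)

V_out ≈ 1.97 V

The load sits in parallel with R2, giving an effective lower resistance R2' = R2·R_L/(R2+R_L) = 8.466 Ω.
Voltage divider with the loaded lower leg: V_out = 19.3 × 8.466/(74.6 + 8.466) = 19.3 × 0.1019 = 1.967 V.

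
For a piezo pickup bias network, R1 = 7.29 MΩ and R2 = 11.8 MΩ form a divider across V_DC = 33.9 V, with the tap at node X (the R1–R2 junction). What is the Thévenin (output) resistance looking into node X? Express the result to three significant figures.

Looking into X with the source shorted: R_th = R1·R2/(R1+R2) = 7.290 × 11.8/19.09 = 4.506 MΩ.

R_th ≈ 4.51 MΩ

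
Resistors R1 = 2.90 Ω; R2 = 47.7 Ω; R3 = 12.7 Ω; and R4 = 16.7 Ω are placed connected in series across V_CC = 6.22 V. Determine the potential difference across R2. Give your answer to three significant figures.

V ≈ 3.71 V

Series total: ΣR = 2.90 + 47.7 + 12.7 + 16.7 = 80.00 Ω.
V = V_CC · R/ΣR = 6.22 × 0.5963 = 3.709 V.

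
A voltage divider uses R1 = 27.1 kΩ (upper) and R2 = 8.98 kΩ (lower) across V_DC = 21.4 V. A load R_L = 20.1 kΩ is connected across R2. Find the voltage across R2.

V_out ≈ 3.99 V

First combine the lower leg with the load: R2 ‖ R_L = 6.207 kΩ.
Then V_out = V_DC · R2'/(R1 + R2') = 21.4 × 6.207/33.31 = 3.988 V.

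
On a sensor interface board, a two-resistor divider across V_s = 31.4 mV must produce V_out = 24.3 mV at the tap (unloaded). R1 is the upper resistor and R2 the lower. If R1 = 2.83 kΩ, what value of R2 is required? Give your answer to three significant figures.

V_out/V_s = R2/(R1+R2) = 0.7739.
R2 = R1 · 0.7739/(1 − 0.7739) = 9.686 kΩ.

R2 ≈ 9.69 kΩ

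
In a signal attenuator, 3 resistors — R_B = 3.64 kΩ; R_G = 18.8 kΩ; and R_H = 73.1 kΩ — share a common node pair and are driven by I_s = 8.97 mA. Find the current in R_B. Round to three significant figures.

Total conductance ΣG = 1/3.64 + 1/18.8 + 1/73.1 = 0.3416 (units of 1/kΩ).
Current divider: I(R_B) = I_s · G_k/ΣG = 8.97 × (0.2747/0.3416) = 8.97 × 0.8042 = 7.214 mA.

I ≈ 7.21 mA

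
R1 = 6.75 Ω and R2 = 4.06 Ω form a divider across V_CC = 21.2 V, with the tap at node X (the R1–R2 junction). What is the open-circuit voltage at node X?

Open-circuit (no load on X): V_th = V_CC · R2/(R1 + R2) = 21.2 × 4.06/(6.750 + 4.06) = 7.962 V.

V_th ≈ 7.96 V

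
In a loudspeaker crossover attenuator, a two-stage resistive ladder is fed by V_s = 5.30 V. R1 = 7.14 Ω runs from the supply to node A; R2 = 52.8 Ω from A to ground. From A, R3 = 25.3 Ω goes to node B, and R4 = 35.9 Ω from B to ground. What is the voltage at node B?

V_B ≈ 2.48 V

Node A sees R2 in parallel with the series input of stage 2, R3 + R4 = 61.20 Ω.
Effective lower resistance at A: R2 ‖ 61.20 = 28.35 Ω.
V_A = 5.30 × 28.35/(7.14 + 28.35) = 4.234 V.
Then the unloaded second divider: V_B = V_A × R4/(R3+R4) = 4.234 × 0.5866 = 2.483 V.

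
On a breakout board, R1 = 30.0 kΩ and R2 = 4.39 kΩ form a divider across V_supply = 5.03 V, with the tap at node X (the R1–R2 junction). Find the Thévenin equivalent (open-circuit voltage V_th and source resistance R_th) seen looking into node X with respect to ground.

V_th ≈ 0.642 V, R_th ≈ 3.83 kΩ

Open-circuit (no load on X): V_th = V_supply · R2/(R1 + R2) = 5.03 × 4.39/(30.00 + 4.39) = 0.6421 V.
Looking into X with the source shorted: R_th = R1·R2/(R1+R2) = 30.00 × 4.39/34.39 = 3.830 kΩ.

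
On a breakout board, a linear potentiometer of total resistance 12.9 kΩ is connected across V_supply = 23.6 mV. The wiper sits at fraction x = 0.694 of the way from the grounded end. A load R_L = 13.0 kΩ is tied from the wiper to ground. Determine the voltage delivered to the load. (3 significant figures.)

V_out ≈ 13.5 mV

The pot divides into 3.947 kΩ above the wiper and 8.953 kΩ below.
Lower segment in parallel with the load: 8.953 ‖ 13.0 = 5.302 kΩ.
Then V_out = V_supply · 5.302/(3.947 + 5.302) = 13.53 mV.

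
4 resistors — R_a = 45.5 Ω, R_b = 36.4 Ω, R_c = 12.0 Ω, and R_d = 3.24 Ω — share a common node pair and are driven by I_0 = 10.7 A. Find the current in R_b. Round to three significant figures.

ΣG = 1/45.5 + 1/36.4 + 1/12.0 + 1/3.24 = 0.4414.
R_b takes the fraction G_k/ΣG = 0.02747/0.4414 = 0.06224, so I = 10.7 × 0.06224 = 0.6659 A.

I ≈ 0.666 A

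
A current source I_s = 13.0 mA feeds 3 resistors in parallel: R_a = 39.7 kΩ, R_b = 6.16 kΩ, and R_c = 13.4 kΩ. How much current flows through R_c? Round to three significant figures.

Total conductance ΣG = 1/39.7 + 1/6.16 + 1/13.4 = 0.2622 (units of 1/kΩ).
Current divider: I(R_c) = I_s · G_k/ΣG = 13.0 × (0.07463/0.2622) = 13.0 × 0.2847 = 3.701 mA.

I ≈ 3.70 mA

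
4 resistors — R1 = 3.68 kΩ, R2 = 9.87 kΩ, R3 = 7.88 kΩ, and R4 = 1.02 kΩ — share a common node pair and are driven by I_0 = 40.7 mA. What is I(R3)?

I ≈ 3.49 mA

Total conductance ΣG = 1/3.68 + 1/9.87 + 1/7.88 + 1/1.02 = 1.480 (units of 1/kΩ).
R3 takes the fraction G_k/ΣG = 0.1269/1.480 = 0.08573, so I = 40.7 × 0.08573 = 3.489 mA.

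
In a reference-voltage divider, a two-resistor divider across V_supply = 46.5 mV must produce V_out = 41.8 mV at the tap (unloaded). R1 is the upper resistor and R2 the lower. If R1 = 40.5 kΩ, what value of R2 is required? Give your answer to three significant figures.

V_out/V_supply = R2/(R1+R2) = 0.8989.
Rearranging, R2 = R1·k/(1−k) = 40.5 × 8.894 = 360.2 kΩ.

R2 ≈ 360 kΩ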